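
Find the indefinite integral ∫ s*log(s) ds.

s**2*log(s)/2 - s**2/4 + C

Use integration by parts with u = log(s), dv = s ds.
Then du = 1/s ds and v = s**2/2.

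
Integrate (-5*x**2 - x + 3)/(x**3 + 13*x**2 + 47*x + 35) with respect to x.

-log(x + 1)/24 + 117*log(x + 5)/8 - 235*log(x + 7)/12 + C

Factor the denominator: (x + 1)*(x + 5)*(x + 7).
Partial-fraction decomposition: -235/(12*(x + 7)) + 117/(8*(x + 5)) - 1/(24*(x + 1)).
Integrate each term: A/(x−a) contributes A·log|x−a|.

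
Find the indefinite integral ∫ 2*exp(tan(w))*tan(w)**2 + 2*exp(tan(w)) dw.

Let u = tan(w), so du = (tan(w)**2 + 1) dw.
Rewriting, the integral becomes 2·∫ e^u du = 2·e^u.
Substituting back, u = tan(w).

2*exp(tan(w)) + C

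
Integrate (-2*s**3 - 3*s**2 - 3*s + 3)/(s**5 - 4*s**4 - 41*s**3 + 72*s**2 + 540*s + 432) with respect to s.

-2459*log(s - 6)/26460 + 5*log(s + 1)/294 - 13*log(s + 3)/54 + 19*log(s + 4)/60 + 37/(42*s - 252) + C

Factor the denominator: (s - 6)**2*(s + 1)*(s + 3)*(s + 4).
Partial-fraction decomposition: 19/(60*(s + 4)) - 13/(54*(s + 3)) + 5/(294*(s + 1)) - 2459/(26460*(s - 6)) - 37/(42*(s - 6)**2).
Integrate each term; A/(s−a) gives A·log|s−a|; A/(s−a)² gives −A/(s−a).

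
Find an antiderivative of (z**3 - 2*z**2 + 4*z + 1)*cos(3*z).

Use integration by parts with u = z**3 - 2*z**2 + 4*z + 1, dv = cos(3*z) dz, so v = sin(3*z)/3.
Apply parts 3 times (tabular method): alternate signs, differentiate u down to 0, integrate dv up.

z**3*sin(3*z)/3 - 2*z**2*sin(3*z)/3 + z**2*cos(3*z)/3 + 10*z*sin(3*z)/9 - 4*z*cos(3*z)/9 + 13*sin(3*z)/27 + 10*cos(3*z)/27 + C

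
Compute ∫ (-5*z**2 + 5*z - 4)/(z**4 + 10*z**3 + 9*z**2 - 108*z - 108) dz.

-17*log(z - 3)/162 + 7*log(z + 1)/50 - 71*log(z + 6)/2025 + 214/(45*z + 270) + C

Factor the denominator: (z - 3)*(z + 1)*(z + 6)**2.
Partial-fraction decomposition: -71/(2025*(z + 6)) - 214/(45*(z + 6)**2) + 7/(50*(z + 1)) - 17/(162*(z - 3)).
Integrate each term; A/(z−a) gives A·log|z−a|; A/(z−a)² gives −A/(z−a).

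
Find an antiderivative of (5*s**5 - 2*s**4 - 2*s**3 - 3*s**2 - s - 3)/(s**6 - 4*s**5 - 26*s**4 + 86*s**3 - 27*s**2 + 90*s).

Factor the denominator: s*(s - 6)*(s - 3)*(s + 5)*(s**2 + 1).
Partial-fraction decomposition: (89*s + 127)/(2405*(s**2 + 1)) + 759/(520*(s + 5)) - 161/(120*(s - 3)) + 361/(74*(s - 6)) - 1/(30*s).
Integrate each term; A/(s−a) gives A·log|s−a|; the (Bs+D)/(s²+p²) term gives a log and an atan.

-log(s)/30 + 361*log(s - 6)/74 - 161*log(s - 3)/120 + 759*log(s + 5)/520 + 89*log(s**2 + 1)/4810 + 127*atan(s)/2405 + C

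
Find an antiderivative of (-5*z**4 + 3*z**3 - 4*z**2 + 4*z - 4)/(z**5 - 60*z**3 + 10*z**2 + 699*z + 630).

-5956*log(z - 6)/819 + 1417*log(z - 5)/288 - 5*log(z + 1)/126 + 269*log(z + 3)/288 - 6631*log(z + 7)/1872 + C

Factor the denominator: (z - 6)*(z - 5)*(z + 1)*(z + 3)*(z + 7).
Partial-fraction decomposition: -6631/(1872*(z + 7)) + 269/(288*(z + 3)) - 5/(126*(z + 1)) + 1417/(288*(z - 5)) - 5956/(819*(z - 6)).
Integrate each term: A/(z−a) contributes A·log|z−a|.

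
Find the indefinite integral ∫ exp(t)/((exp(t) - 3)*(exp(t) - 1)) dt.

log(exp(t) - 3)/2 - log(exp(t) - 1)/2 + C

Let u = e^t, du = e^t dt.
The integral becomes ∫ du/((u-1)(u-3)); decompose into partial fractions.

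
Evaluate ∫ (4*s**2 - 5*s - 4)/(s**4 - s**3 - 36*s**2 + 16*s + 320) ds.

Factor the denominator: (s - 5)*(s - 4)*(s + 4)**2.
Partial-fraction decomposition: -163/(648*(s + 4)) + 10/(9*(s + 4)**2) - 5/(8*(s - 4)) + 71/(81*(s - 5)).
Integrate each term; A/(s−a) gives A·log|s−a|; A/(s−a)² gives −A/(s−a).

71*log(s - 5)/81 - 5*log(s - 4)/8 - 163*log(s + 4)/648 - 10/(9*s + 36) + C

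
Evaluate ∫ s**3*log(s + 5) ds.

Use integration by parts with u = log(s + 5), dv = s**3 ds.
Then du = 1/(s + 5) ds and v = s**4/4.

s**4*log(s + 5)/4 - s**4/16 + 5*s**3/12 - 25*s**2/8 + 125*s/4 - 625*log(s + 5)/4 + C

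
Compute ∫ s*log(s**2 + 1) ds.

Let u = s**2 + 1, so du = (2*s) ds.
The integral becomes (1/2)·∫ log(u) du; integrate by parts with u′=log(u), dv′=du.

s**2*log(s**2 + 1)/2 - s**2/2 + log(s**2 + 1)/2 + C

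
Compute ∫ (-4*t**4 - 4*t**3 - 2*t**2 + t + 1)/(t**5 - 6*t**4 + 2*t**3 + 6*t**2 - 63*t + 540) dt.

Factor the denominator: (t - 5)*(t - 4)*(t + 3)*(t**2 + 9).
Partial-fraction decomposition: -(331*t + 20049)/(7650*(t**2 + 9)) - 59/(252*(t + 3)) + 1307/(175*(t - 4)) - 761/(68*(t - 5)).
Integrate each term; A/(t−a) gives A·log|t−a|; the (Bt+D)/(t²+p²) term gives a log and an atan.

-761*log(t - 5)/68 + 1307*log(t - 4)/175 - 59*log(t + 3)/252 - 331*log(t**2 + 9)/15300 - 6683*atan(t/3)/7650 + C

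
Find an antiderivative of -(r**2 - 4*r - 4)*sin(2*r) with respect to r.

Use integration by parts with u = r**2 - 4*r - 4, dv = -sin(2*r) dr, so v = cos(2*r)/2.
Apply parts 2 times (tabular method): alternate signs, differentiate u down to 0, integrate dv up.

r**2*cos(2*r)/2 - r*sin(2*r)/2 - 2*r*cos(2*r) + sin(2*r) - 9*cos(2*r)/4 + C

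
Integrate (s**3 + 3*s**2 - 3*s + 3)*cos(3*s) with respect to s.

s**3*sin(3*s)/3 + s**2*sin(3*s) + s**2*cos(3*s)/3 - 11*s*sin(3*s)/9 + 2*s*cos(3*s)/3 + 7*sin(3*s)/9 - 11*cos(3*s)/27 + C

Use integration by parts with u = s**3 + 3*s**2 - 3*s + 3, dv = cos(3*s) ds, so v = sin(3*s)/3.
Apply parts 3 times (tabular method): alternate signs, differentiate u down to 0, integrate dv up.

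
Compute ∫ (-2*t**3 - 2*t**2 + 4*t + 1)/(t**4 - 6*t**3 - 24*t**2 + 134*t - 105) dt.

Factor the denominator: (t - 7)*(t - 3)*(t - 1)*(t + 5).
Partial-fraction decomposition: -181/(576*(t + 5)) + 1/(72*(t - 1)) + 59/(64*(t - 3)) - 755/(288*(t - 7)).
Integrate each term: A/(t−a) contributes A·log|t−a|.

-755*log(t - 7)/288 + 59*log(t - 3)/64 + log(t - 1)/72 - 181*log(t + 5)/576 + C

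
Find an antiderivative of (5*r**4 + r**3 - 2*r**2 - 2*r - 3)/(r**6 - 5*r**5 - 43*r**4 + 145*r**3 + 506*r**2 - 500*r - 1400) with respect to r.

Factor the denominator: (r - 7)*(r - 5)*(r - 2)*(r + 2)**2*(r + 5).
Partial-fraction decomposition: -2957/(7560*(r + 5)) + 32989/(190512*(r + 2)) - 65/(756*(r + 2)**2) + 73/(1680*(r - 2)) - 3187/(2940*(r - 5)) + 12233/(9720*(r - 7)).
Integrate each term; A/(r−a) gives A·log|r−a|; A/(r−a)² gives −A/(r−a).

12233*log(r - 7)/9720 - 3187*log(r - 5)/2940 + 73*log(r - 2)/1680 + 32989*log(r + 2)/190512 - 2957*log(r + 5)/7560 + 65/(756*r + 1512) + C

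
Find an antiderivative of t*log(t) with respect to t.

Use integration by parts with u = log(t), dv = t dt.
Then du = 1/t dt and v = t**2/2.

t**2*log(t)/2 - t**2/4 + C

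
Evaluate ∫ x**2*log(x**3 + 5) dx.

x**3*log(x**3 + 5)/3 - x**3/3 + 5*log(x**3 + 5)/3 + C

Let u = x**3 + 5, so du = (3*x**2) dx.
The integral becomes (1/3)·∫ log(u) du; integrate by parts with u′=log(u), dv′=du.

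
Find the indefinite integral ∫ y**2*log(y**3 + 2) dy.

Let u = y**3 + 2, so du = (3*y**2) dy.
The integral becomes (1/3)·∫ log(u) du; integrate by parts with u′=log(u), dv′=du.

y**3*log(y**3 + 2)/3 - y**3/3 + 2*log(y**3 + 2)/3 + C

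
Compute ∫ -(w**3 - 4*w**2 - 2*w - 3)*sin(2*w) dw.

w**3*cos(2*w)/2 - 3*w**2*sin(2*w)/4 - 2*w**2*cos(2*w) + 2*w*sin(2*w) - 7*w*cos(2*w)/4 + 7*sin(2*w)/8 - cos(2*w)/2 + C

Use integration by parts with u = w**3 - 4*w**2 - 2*w - 3, dv = -sin(2*w) dw, so v = cos(2*w)/2.
Apply parts 3 times (tabular method): alternate signs, differentiate u down to 0, integrate dv up.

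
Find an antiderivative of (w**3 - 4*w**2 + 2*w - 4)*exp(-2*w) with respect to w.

Use integration by parts with u = w**3 - 4*w**2 + 2*w - 4, dv = exp(-2*w) dw, so v = -exp(-2*w)/2.
Apply parts 3 times (tabular method): alternate signs, differentiate u down to 0, integrate dv up.

(-4*w**3 + 10*w**2 + 2*w + 17)*exp(-2*w)/8 + C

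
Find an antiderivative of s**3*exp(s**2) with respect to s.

Let u = s², du = 2s ds; rewrite as (1/2)∫ u^1·exp(1u) du.
Now integrate by parts 1 time.

(s**2 - 1)*exp(s**2)/2 + C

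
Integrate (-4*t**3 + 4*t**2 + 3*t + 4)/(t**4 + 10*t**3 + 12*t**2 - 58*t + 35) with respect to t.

-73*log(t - 1)/1152 + 589*log(t + 5)/72 - 1551*log(t + 7)/128 - 7/(48*t - 48) + C

Factor the denominator: (t - 1)**2*(t + 5)*(t + 7).
Partial-fraction decomposition: -1551/(128*(t + 7)) + 589/(72*(t + 5)) - 73/(1152*(t - 1)) + 7/(48*(t - 1)**2).
Integrate each term; A/(t−a) gives A·log|t−a|; A/(t−a)² gives −A/(t−a).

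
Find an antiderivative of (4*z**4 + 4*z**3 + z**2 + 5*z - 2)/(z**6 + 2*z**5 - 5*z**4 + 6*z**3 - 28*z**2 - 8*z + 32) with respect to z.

Factor the denominator: (z - 2)*(z - 1)*(z + 1)*(z + 4)*(z**2 + 4).
Partial-fraction decomposition: -(z - 49)/(50*(z**2 + 4)) - 127/(300*(z + 4)) - 1/(15*(z + 1)) - 6/(25*(z - 1)) + 3/(4*(z - 2)).
Integrate each term; A/(z−a) gives A·log|z−a|; the (Bz+D)/(z²+p²) term gives a log and an atan.

3*log(z - 2)/4 - 6*log(z - 1)/25 - log(z + 1)/15 - 127*log(z + 4)/300 - log(z**2 + 4)/100 + 49*atan(z/2)/100 + C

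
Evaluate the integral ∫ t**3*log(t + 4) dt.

t**4*log(t + 4)/4 - t**4/16 + t**3/3 - 2*t**2 + 16*t - 64*log(t + 4) + C

Use integration by parts with u = log(t + 4), dv = t**3 dt.
Then du = 1/(t + 4) dt and v = t**4/4.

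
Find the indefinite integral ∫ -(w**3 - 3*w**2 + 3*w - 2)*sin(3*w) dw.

w**3*cos(3*w)/3 - w**2*sin(3*w)/3 - w**2*cos(3*w) + 2*w*sin(3*w)/3 + 7*w*cos(3*w)/9 - 7*sin(3*w)/27 - 4*cos(3*w)/9 + C

Use integration by parts with u = w**3 - 3*w**2 + 3*w - 2, dv = -sin(3*w) dw, so v = cos(3*w)/3.
Apply parts 3 times (tabular method): alternate signs, differentiate u down to 0, integrate dv up.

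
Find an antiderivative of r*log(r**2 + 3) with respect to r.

Let u = r**2 + 3, so du = (2*r) dr.
The integral becomes (1/2)·∫ log(u) du; integrate by parts with u′=log(u), dv′=du.

r**2*log(r**2 + 3)/2 - r**2/2 + 3*log(r**2 + 3)/2 + C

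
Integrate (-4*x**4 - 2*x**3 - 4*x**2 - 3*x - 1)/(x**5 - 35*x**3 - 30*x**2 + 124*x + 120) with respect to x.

Factor the denominator: (x - 6)*(x - 2)*(x + 1)*(x + 2)*(x + 5).
Partial-fraction decomposition: -584/(231*(x + 5)) + 59/(96*(x + 2)) - 1/(21*(x + 1)) + 103/(336*(x - 2)) - 5779/(2464*(x - 6)).
Integrate each term: A/(x−a) contributes A·log|x−a|.

-5779*log(x - 6)/2464 + 103*log(x - 2)/336 - log(x + 1)/21 + 59*log(x + 2)/96 - 584*log(x + 5)/231 + C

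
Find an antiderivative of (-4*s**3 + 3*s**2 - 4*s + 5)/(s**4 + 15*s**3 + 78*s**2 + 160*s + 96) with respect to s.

Factor the denominator: (s + 1)*(s + 4)**2*(s + 6).
Partial-fraction decomposition: -1001/(20*(s + 6)) + 1645/(36*(s + 4)) - 325/(6*(s + 4)**2) + 16/(45*(s + 1)).
Integrate each term; A/(s−a) gives A·log|s−a|; A/(s−a)² gives −A/(s−a).

16*log(s + 1)/45 + 1645*log(s + 4)/36 - 1001*log(s + 6)/20 + 325/(6*s + 24) + C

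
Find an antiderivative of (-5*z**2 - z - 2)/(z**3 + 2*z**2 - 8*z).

log(z)/4 - 2*log(z - 2) - 13*log(z + 4)/4 + C

Factor the denominator: z*(z - 2)*(z + 4).
Partial-fraction decomposition: -13/(4*(z + 4)) - 2/(z - 2) + 1/(4*z).
Integrate each term: A/(z−a) contributes A·log|z−a|.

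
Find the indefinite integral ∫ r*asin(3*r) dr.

r**2*asin(3*r)/2 + r*sqrt(-9*r**2 + 1)/12 - asin(3*r)/36 + C

Use integration by parts with u = arcsin(3*r), dv = r dr.
Then du = 3/sqrt(-9*r**2 + 1) dr.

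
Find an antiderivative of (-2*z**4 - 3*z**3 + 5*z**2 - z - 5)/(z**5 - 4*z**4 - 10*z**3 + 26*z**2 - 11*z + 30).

Factor the denominator: (z - 5)*(z - 2)*(z + 3)*(z**2 + 1).
Partial-fraction decomposition: -(19*z + 108)/(325*(z**2 + 1)) - 19/(200*(z + 3)) + 43/(75*(z - 2)) - 755/(312*(z - 5)).
Integrate each term; A/(z−a) gives A·log|z−a|; the (Bz+D)/(z²+p²) term gives a log and an atan.

-755*log(z - 5)/312 + 43*log(z - 2)/75 - 19*log(z + 3)/200 - 19*log(z**2 + 1)/650 - 108*atan(z)/325 + C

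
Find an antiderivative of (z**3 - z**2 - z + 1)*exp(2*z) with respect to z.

Use integration by parts with u = z**3 - z**2 - z + 1, dv = exp(2*z) dz, so v = exp(2*z)/2.
Apply parts 3 times (tabular method): alternate signs, differentiate u down to 0, integrate dv up.

(4*z**3 - 10*z**2 + 6*z + 1)*exp(2*z)/8 + C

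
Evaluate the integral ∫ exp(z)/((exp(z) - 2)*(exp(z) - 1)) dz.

Let u = e^z, du = e^z dz.
The integral becomes ∫ du/((u-2)(u-1)); decompose into partial fractions.

log(exp(z) - 2) - log(exp(z) - 1) + C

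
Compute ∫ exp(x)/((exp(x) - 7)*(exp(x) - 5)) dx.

Let u = e^x, du = e^x dx.
The integral becomes ∫ du/((u-5)(u-7)); decompose into partial fractions.

log(exp(x) - 7)/2 - log(exp(x) - 5)/2 + C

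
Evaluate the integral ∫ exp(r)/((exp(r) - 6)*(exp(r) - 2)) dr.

Let u = e^r, du = e^r dr.
The integral becomes ∫ du/((u-6)(u-2)); decompose into partial fractions.

log(exp(r) - 6)/4 - log(exp(r) - 2)/4 + C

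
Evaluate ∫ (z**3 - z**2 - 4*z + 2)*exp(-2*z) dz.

Use integration by parts with u = z**3 - z**2 - 4*z + 2, dv = exp(-2*z) dz, so v = -exp(-2*z)/2.
Apply parts 3 times (tabular method): alternate signs, differentiate u down to 0, integrate dv up.

(-4*z**3 - 2*z**2 + 14*z - 1)*exp(-2*z)/8 + C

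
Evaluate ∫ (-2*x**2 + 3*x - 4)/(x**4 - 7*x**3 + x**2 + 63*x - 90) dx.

Factor the denominator: (x - 5)*(x - 3)*(x - 2)*(x + 3).
Partial-fraction decomposition: 31/(240*(x + 3)) - 2/(5*(x - 2)) + 13/(12*(x - 3)) - 13/(16*(x - 5)).
Integrate each term: A/(x−a) contributes A·log|x−a|.

-13*log(x - 5)/16 + 13*log(x - 3)/12 - 2*log(x - 2)/5 + 31*log(x + 3)/240 + C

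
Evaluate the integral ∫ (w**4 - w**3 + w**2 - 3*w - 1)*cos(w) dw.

Use integration by parts with u = w**4 - w**3 + w**2 - 3*w - 1, dv = cos(w) dw, so v = sin(w).
Apply parts 4 times (tabular method): alternate signs, differentiate u down to 0, integrate dv up.

w**4*sin(w) - w**3*sin(w) + 4*w**3*cos(w) - 11*w**2*sin(w) - 3*w**2*cos(w) + 3*w*sin(w) - 22*w*cos(w) + 21*sin(w) + 3*cos(w) + C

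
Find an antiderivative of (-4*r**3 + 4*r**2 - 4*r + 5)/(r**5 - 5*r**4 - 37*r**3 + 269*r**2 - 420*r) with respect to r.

-log(r)/84 - 83*log(r - 5)/24 + 203*log(r - 4)/44 - 79*log(r - 3)/60 + 1601*log(r + 7)/9240 + C

Factor the denominator: r*(r - 5)*(r - 4)*(r - 3)*(r + 7).
Partial-fraction decomposition: 1601/(9240*(r + 7)) - 79/(60*(r - 3)) + 203/(44*(r - 4)) - 83/(24*(r - 5)) - 1/(84*r).
Integrate each term: A/(r−a) contributes A·log|r−a|.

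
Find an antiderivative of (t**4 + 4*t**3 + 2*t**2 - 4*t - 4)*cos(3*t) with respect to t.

Use integration by parts with u = t**4 + 4*t**3 + 2*t**2 - 4*t - 4, dv = cos(3*t) dt, so v = sin(3*t)/3.
Apply parts 4 times (tabular method): alternate signs, differentiate u down to 0, integrate dv up.

t**4*sin(3*t)/3 + 4*t**3*sin(3*t)/3 + 4*t**3*cos(3*t)/9 + 2*t**2*sin(3*t)/9 + 4*t**2*cos(3*t)/3 - 20*t*sin(3*t)/9 + 4*t*cos(3*t)/27 - 112*sin(3*t)/81 - 20*cos(3*t)/27 + C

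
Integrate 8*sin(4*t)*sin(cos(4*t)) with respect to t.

2*cos(cos(4*t)) + C

Let u = cos(4*t), so du = (-4*sin(4*t)) dt.
Rewriting, the integral becomes -2·∫ sin(u) du = -2·-cos(u).
Substituting back, u = cos(4*t).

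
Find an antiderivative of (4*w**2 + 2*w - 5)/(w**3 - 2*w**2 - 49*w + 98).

41*log(w - 7)/14 - log(w - 2)/3 + 59*log(w + 7)/42 + C

Factor the denominator: (w - 7)*(w - 2)*(w + 7).
Partial-fraction decomposition: 59/(42*(w + 7)) - 1/(3*(w - 2)) + 41/(14*(w - 7)).
Integrate each term: A/(w−a) contributes A·log|w−a|.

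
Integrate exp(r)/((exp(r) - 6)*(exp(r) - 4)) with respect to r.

Let u = e^r, du = e^r dr.
The integral becomes ∫ du/((u-6)(u-4)); decompose into partial fractions.

log(exp(r) - 6)/2 - log(exp(r) - 4)/2 + C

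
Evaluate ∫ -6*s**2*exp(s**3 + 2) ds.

-2*exp(s**3 + 2) + C

Let u = s**3 + 2, so du = (3*s**2) ds.
Rewriting, the integral becomes -2·∫ e^u du = -2·e^u.
Substituting back, u = s**3 + 2.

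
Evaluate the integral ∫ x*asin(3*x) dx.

Use integration by parts with u = arcsin(3*x), dv = x dx.
Then du = 3/sqrt(-9*x**2 + 1) dx.

x**2*asin(3*x)/2 + x*sqrt(-9*x**2 + 1)/12 - asin(3*x)/36 + C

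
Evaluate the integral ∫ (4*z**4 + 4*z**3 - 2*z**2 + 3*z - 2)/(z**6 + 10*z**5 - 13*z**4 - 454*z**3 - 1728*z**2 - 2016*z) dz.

Factor the denominator: z*(z - 7)*(z + 3)*(z + 4)**2*(z + 6).
Partial-fraction decomposition: -1057/(234*(z + 6)) + 4529/(1936*(z + 4)) - 361/(44*(z + 4)**2) + 187/(90*(z + 3)) + 10897/(110110*(z - 7)) + 1/(1008*z).
Integrate each term; A/(z−a) gives A·log|z−a|; A/(z−a)² gives −A/(z−a).

log(z)/1008 + 10897*log(z - 7)/110110 + 187*log(z + 3)/90 + 4529*log(z + 4)/1936 - 1057*log(z + 6)/234 + 361/(44*z + 176) + C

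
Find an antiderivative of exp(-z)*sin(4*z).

-exp(-z)*sin(4*z)/17 - 4*exp(-z)*cos(4*z)/17 + C

Let I denote the integral. Integrate by parts with u = sin(4*z), dv = exp(-z) dz, so v = -exp(-z): I = -exp(-z)*sin(4*z) + 4·∫ exp(-z)*cos(4*z) dz.
Apply parts again with u = cos(4*z), dv = exp(-z) dz: ∫ exp(-z)*cos(4*z) dz = -exp(-z)*cos(4*z) − 4·I. Substituting back brings back I: I = -exp(-z)*sin(4*z) - 4*exp(-z)*cos(4*z) − 16·I.
Solving for I: (1 + 16)·I equals the remaining terms, so I = (1/17)·(-exp(-z)*sin(4*z) - 4*exp(-z)*cos(4*z)).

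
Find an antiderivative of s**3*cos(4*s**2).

s**2*sin(4*s**2)/8 + cos(4*s**2)/32 + C

Let u = s², du = 2s ds; rewrite as (1/2)∫ u^1·cos(4u) du.
Now integrate by parts 1 time.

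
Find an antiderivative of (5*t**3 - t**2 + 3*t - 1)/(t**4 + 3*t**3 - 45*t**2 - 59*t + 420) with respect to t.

307*log(t - 5)/108 - 67*log(t - 3)/70 - 349*log(t + 4)/189 + 893*log(t + 7)/180 + C

Factor the denominator: (t - 5)*(t - 3)*(t + 4)*(t + 7).
Partial-fraction decomposition: 893/(180*(t + 7)) - 349/(189*(t + 4)) - 67/(70*(t - 3)) + 307/(108*(t - 5)).
Integrate each term: A/(t−a) contributes A·log|t−a|.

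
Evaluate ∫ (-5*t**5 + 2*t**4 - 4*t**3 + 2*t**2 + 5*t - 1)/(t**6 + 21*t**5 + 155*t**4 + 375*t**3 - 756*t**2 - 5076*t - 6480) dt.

Factor the denominator: (t - 3)*(t + 3)*(t + 4)*(t + 5)*(t + 6)**2.
Partial-fraction decomposition: 860773/(972*(t + 6)) + 42377/(54*(t + 6)**2) - 17399/(16*(t + 5)) + 5899/(28*(t + 4)) - 1487/(108*(t + 3)) - 1129/(27216*(t - 3)).
Integrate each term; A/(t−a) gives A·log|t−a|; A/(t−a)² gives −A/(t−a).

-1129*log(t - 3)/27216 - 1487*log(t + 3)/108 + 5899*log(t + 4)/28 - 17399*log(t + 5)/16 + 860773*log(t + 6)/972 - 42377/(54*t + 324) + C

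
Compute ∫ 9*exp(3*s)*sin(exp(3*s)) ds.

Let u = exp(3*s), so du = (3*exp(3*s)) ds.
Rewriting, the integral becomes 3·∫ sin(u) du = 3·-cos(u).
Substituting back, u = exp(3*s).

-3*cos(exp(3*s)) + C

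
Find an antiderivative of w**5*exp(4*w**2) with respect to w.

Let u = w², du = 2w dw; rewrite as (1/2)∫ u^2·exp(4u) du.
Now integrate by parts 2 times.

(8*w**4 - 4*w**2 + 1)*exp(4*w**2)/64 + C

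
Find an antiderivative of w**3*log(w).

w**4*log(w)/4 - w**4/16 + C

Use integration by parts with u = log(w), dv = w**3 dw.
Then du = 1/w dw and v = w**4/4.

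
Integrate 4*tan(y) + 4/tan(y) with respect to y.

Let u = tan(y), so du = (tan(y)**2 + 1) dy.
Rewriting, the integral becomes 4·∫ 1/u du = 4·log(u).
Substituting back, u = tan(y).

4*log(tan(y)) + C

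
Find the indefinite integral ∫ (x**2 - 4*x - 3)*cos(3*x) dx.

Use integration by parts with u = x**2 - 4*x - 3, dv = cos(3*x) dx, so v = sin(3*x)/3.
Apply parts 2 times (tabular method): alternate signs, differentiate u down to 0, integrate dv up.

x**2*sin(3*x)/3 - 4*x*sin(3*x)/3 + 2*x*cos(3*x)/9 - 29*sin(3*x)/27 - 4*cos(3*x)/9 + C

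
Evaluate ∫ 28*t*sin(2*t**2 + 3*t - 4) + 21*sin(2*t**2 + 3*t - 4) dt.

Let u = 2*t**2 + 3*t - 4, so du = (4*t + 3) dt.
Rewriting, the integral becomes 7·∫ sin(u) du = 7·-cos(u).
Substituting back, u = 2*t**2 + 3*t - 4.

-7*cos(2*t**2 + 3*t - 4) + C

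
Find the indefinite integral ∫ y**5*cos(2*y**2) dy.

Let u = y², du = 2y dy; rewrite as (1/2)∫ u^2·cos(2u) du.
Now integrate by parts 2 times.

y**4*sin(2*y**2)/4 + y**2*cos(2*y**2)/4 - sin(2*y**2)/8 + C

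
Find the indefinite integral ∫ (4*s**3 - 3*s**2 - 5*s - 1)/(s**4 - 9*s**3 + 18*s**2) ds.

Factor the denominator: s**2*(s - 6)*(s - 3).
Partial-fraction decomposition: -65/(27*(s - 3)) + 725/(108*(s - 6)) - 11/(36*s) - 1/(18*s**2).
Integrate each term; A/(s−a) gives A·log|s−a|; A/(s−a)² gives −A/(s−a).

-11*log(s)/36 + 725*log(s - 6)/108 - 65*log(s - 3)/27 + 1/(18*s) + C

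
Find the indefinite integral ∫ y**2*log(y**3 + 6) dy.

Let u = y**3 + 6, so du = (3*y**2) dy.
The integral becomes (1/3)·∫ log(u) du; integrate by parts with u′=log(u), dv′=du.

y**3*log(y**3 + 6)/3 - y**3/3 + 2*log(y**3 + 6) + C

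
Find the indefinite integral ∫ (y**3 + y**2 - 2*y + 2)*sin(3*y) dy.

-y**3*cos(3*y)/3 + y**2*sin(3*y)/3 - y**2*cos(3*y)/3 + 2*y*sin(3*y)/9 + 8*y*cos(3*y)/9 - 8*sin(3*y)/27 - 16*cos(3*y)/27 + C

Use integration by parts with u = y**3 + y**2 - 2*y + 2, dv = sin(3*y) dy, so v = -cos(3*y)/3.
Apply parts 3 times (tabular method): alternate signs, differentiate u down to 0, integrate dv up.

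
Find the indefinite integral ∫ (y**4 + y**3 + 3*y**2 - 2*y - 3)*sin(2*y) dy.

Use integration by parts with u = y**4 + y**3 + 3*y**2 - 2*y - 3, dv = sin(2*y) dy, so v = -cos(2*y)/2.
Apply parts 4 times (tabular method): alternate signs, differentiate u down to 0, integrate dv up.

-y**4*cos(2*y)/2 + y**3*sin(2*y) - y**3*cos(2*y)/2 + 3*y**2*sin(2*y)/4 + 7*y*cos(2*y)/4 - 7*sin(2*y)/8 + 3*cos(2*y)/2 + C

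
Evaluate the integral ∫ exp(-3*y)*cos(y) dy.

Let I denote the integral. Integrate by parts with u = cos(y), dv = exp(-3*y) dy, so v = -exp(-3*y)/3: I = -exp(-3*y)*cos(y)/3 − (1/3)·∫ exp(-3*y)*sin(y) dy.
Apply parts again with u = sin(y), dv = exp(-3*y) dy: ∫ exp(-3*y)*sin(y) dy = -exp(-3*y)*sin(y)/3 + (1/3)·I. Substituting back brings back I: I = exp(-3*y)*sin(y)/9 - exp(-3*y)*cos(y)/3 − (1/9)·I.
Solving for I: (1 + 1/9)·I equals the remaining terms, so I = (9/10)·(exp(-3*y)*sin(y)/9 - exp(-3*y)*cos(y)/3).

exp(-3*y)*sin(y)/10 - 3*exp(-3*y)*cos(y)/10 + C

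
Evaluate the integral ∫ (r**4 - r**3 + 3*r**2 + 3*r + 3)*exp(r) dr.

(r**4 - 5*r**3 + 18*r**2 - 33*r + 36)*exp(r) + C

Use integration by parts with u = r**4 - r**3 + 3*r**2 + 3*r + 3, dv = exp(r) dr, so v = exp(r).
Apply parts 4 times (tabular method): alternate signs, differentiate u down to 0, integrate dv up.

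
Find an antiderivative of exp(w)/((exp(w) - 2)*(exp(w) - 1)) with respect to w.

log(exp(w) - 2) - log(exp(w) - 1) + C

Let u = e^w, du = e^w dw.
The integral becomes ∫ du/((u-1)(u-2)); decompose into partial fractions.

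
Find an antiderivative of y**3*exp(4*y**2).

Let u = y², du = 2y dy; rewrite as (1/2)∫ u^1·exp(4u) du.
Now integrate by parts 1 time.

(4*y**2 - 1)*exp(4*y**2)/32 + C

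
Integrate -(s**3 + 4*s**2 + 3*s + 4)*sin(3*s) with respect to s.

Use integration by parts with u = s**3 + 4*s**2 + 3*s + 4, dv = -sin(3*s) ds, so v = cos(3*s)/3.
Apply parts 3 times (tabular method): alternate signs, differentiate u down to 0, integrate dv up.

s**3*cos(3*s)/3 - s**2*sin(3*s)/3 + 4*s**2*cos(3*s)/3 - 8*s*sin(3*s)/9 + 7*s*cos(3*s)/9 - 7*sin(3*s)/27 + 28*cos(3*s)/27 + C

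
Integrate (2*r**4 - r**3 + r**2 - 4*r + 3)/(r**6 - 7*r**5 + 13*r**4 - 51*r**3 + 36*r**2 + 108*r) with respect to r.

Factor the denominator: r*(r - 6)*(r - 2)*(r + 1)*(r**2 + 9).
Partial-fraction decomposition: -(85*r - 77)/(390*(r**2 + 9)) - 11/(210*(r + 1)) - 23/(312*(r - 2)) + 797/(2520*(r - 6)) + 1/(36*r).
Integrate each term; A/(r−a) gives A·log|r−a|; the (Br+D)/(r²+p²) term gives a log and an atan.

log(r)/36 + 797*log(r - 6)/2520 - 23*log(r - 2)/312 - 11*log(r + 1)/210 - 17*log(r**2 + 9)/156 + 77*atan(r/3)/1170 + C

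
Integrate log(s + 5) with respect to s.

Use integration by parts with u = log(s + 5), dv = ds.
Then du = 1/(s + 5) ds and v = s.

s*log(s + 5) - s + 5*log(s + 5) + C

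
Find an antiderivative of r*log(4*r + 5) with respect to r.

Use integration by parts with u = log(4*r + 5), dv = r dr.
Then du = 4/(4*r + 5) dr and v = r**2/2.

r**2*log(4*r + 5)/2 - r**2/4 + 5*r/8 - 25*log(4*r + 5)/32 + C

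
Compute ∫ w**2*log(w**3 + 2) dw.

Let u = w**3 + 2, so du = (3*w**2) dw.
The integral becomes (1/3)·∫ log(u) du; integrate by parts with u′=log(u), dv′=du.

w**3*log(w**3 + 2)/3 - w**3/3 + 2*log(w**3 + 2)/3 + C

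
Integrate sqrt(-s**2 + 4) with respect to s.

Substitute s = 2·sin(θ), so ds = 2·cos(θ) dθ and the radical becomes sqrt(-s**2 + 4) = 2·cos(θ) by the Pythagorean identity.
Integrate the resulting trig expression in θ, then back-substitute θ = asin(s/2), sin(θ) = s/2, cos(θ) = sqrt(-s**2 + 4)/2 (absorbing any constant into C).

s*sqrt(-s**2 + 4)/2 + 2*asin(s/2) + C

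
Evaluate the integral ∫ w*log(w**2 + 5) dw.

w**2*log(w**2 + 5)/2 - w**2/2 + 5*log(w**2 + 5)/2 + C

Let u = w**2 + 5, so du = (2*w) dw.
The integral becomes (1/2)·∫ log(u) du; integrate by parts with u′=log(u), dv′=du.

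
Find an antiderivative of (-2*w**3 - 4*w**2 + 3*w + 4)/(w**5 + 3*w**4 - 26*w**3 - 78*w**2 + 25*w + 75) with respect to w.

-331*log(w - 5)/1920 - log(w - 1)/192 - log(w + 1)/96 - 13*log(w + 3)/128 + 139*log(w + 5)/480 + C

Factor the denominator: (w - 5)*(w - 1)*(w + 1)*(w + 3)*(w + 5).
Partial-fraction decomposition: 139/(480*(w + 5)) - 13/(128*(w + 3)) - 1/(96*(w + 1)) - 1/(192*(w - 1)) - 331/(1920*(w - 5)).
Integrate each term: A/(w−a) contributes A·log|w−a|.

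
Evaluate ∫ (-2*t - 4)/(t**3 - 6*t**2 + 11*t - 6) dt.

-5*log(t - 3) + 8*log(t - 2) - 3*log(t - 1) + C

Factor the denominator: (t - 3)*(t - 2)*(t - 1).
Partial-fraction decomposition: -3/(t - 1) + 8/(t - 2) - 5/(t - 3).
Integrate each term: A/(t−a) contributes A·log|t−a|.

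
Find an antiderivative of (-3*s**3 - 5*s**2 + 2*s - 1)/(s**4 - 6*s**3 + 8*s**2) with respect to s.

5*log(s)/32 - 265*log(s - 4)/32 + 41*log(s - 2)/8 + 1/(8*s) + C

Factor the denominator: s**2*(s - 4)*(s - 2).
Partial-fraction decomposition: 41/(8*(s - 2)) - 265/(32*(s - 4)) + 5/(32*s) - 1/(8*s**2).
Integrate each term; A/(s−a) gives A·log|s−a|; A/(s−a)² gives −A/(s−a).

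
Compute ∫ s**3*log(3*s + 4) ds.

s**4*log(3*s + 4)/4 - s**4/16 + s**3/9 - 2*s**2/9 + 16*s/27 - 64*log(3*s + 4)/81 + C

Use integration by parts with u = log(3*s + 4), dv = s**3 ds.
Then du = 3/(3*s + 4) ds and v = s**4/4.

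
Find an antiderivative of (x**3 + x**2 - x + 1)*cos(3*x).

x**3*sin(3*x)/3 + x**2*sin(3*x)/3 + x**2*cos(3*x)/3 - 5*x*sin(3*x)/9 + 2*x*cos(3*x)/9 + 7*sin(3*x)/27 - 5*cos(3*x)/27 + C

Use integration by parts with u = x**3 + x**2 - x + 1, dv = cos(3*x) dx, so v = sin(3*x)/3.
Apply parts 3 times (tabular method): alternate signs, differentiate u down to 0, integrate dv up.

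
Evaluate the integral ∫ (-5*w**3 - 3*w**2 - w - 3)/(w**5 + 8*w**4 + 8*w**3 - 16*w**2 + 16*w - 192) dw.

Factor the denominator: (w - 2)*(w + 4)*(w + 6)*(w**2 + 4).
Partial-fraction decomposition: -(19*w + 9)/(80*(w**2 + 4)) + 195/(128*(w + 6)) - 91/(80*(w + 4)) - 19/(128*(w - 2)).
Integrate each term; A/(w−a) gives A·log|w−a|; the (Bw+D)/(w²+p²) term gives a log and an atan.

-19*log(w - 2)/128 - 91*log(w + 4)/80 + 195*log(w + 6)/128 - 19*log(w**2 + 4)/160 - 9*atan(w/2)/160 + C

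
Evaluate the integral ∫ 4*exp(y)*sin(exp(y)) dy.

Let u = exp(y), so du = (exp(y)) dy.
Rewriting, the integral becomes 4·∫ sin(u) du = 4·-cos(u).
Substituting back, u = exp(y).

-4*cos(exp(y)) + C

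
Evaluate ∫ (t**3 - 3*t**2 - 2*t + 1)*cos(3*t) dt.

t**3*sin(3*t)/3 - t**2*sin(3*t) + t**2*cos(3*t)/3 - 8*t*sin(3*t)/9 - 2*t*cos(3*t)/3 + 5*sin(3*t)/9 - 8*cos(3*t)/27 + C

Use integration by parts with u = t**3 - 3*t**2 - 2*t + 1, dv = cos(3*t) dt, so v = sin(3*t)/3.
Apply parts 3 times (tabular method): alternate signs, differentiate u down to 0, integrate dv up.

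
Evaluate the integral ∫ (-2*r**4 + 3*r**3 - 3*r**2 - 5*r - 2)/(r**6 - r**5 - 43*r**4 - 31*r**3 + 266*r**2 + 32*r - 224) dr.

Factor the denominator: (r - 7)*(r - 2)*(r - 1)*(r + 1)*(r + 4)**2.
Partial-fraction decomposition: 866/(9075*(r + 4)) - 367/(495*(r + 4)**2) + 5/(432*(r + 1)) - 3/(100*(r - 1)) + 8/(135*(r - 2)) - 1319/(9680*(r - 7)).
Integrate each term; A/(r−a) gives A·log|r−a|; A/(r−a)² gives −A/(r−a).

-1319*log(r - 7)/9680 + 8*log(r - 2)/135 - 3*log(r - 1)/100 + 5*log(r + 1)/432 + 866*log(r + 4)/9075 + 367/(495*r + 1980) + C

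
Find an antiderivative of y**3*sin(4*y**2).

Let u = y², du = 2y dy; rewrite as (1/2)∫ u^1·sin(4u) du.
Now integrate by parts 1 time.

-y**2*cos(4*y**2)/8 + sin(4*y**2)/32 + C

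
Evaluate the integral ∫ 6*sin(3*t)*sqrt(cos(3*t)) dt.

Let u = cos(3*t), so du = (-3*sin(3*t)) dt.
Rewriting, the integral becomes -2·∫ √u du = -2·(2/3)u^(3/2).
Substituting back, u = cos(3*t).

-4*cos(3*t)**(3/2)/3 + C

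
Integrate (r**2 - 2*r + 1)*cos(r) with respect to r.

Use integration by parts with u = r**2 - 2*r + 1, dv = cos(r) dr, so v = sin(r).
Apply parts 2 times (tabular method): alternate signs, differentiate u down to 0, integrate dv up.

r**2*sin(r) - 2*r*sin(r) + 2*r*cos(r) - sin(r) - 2*cos(r) + C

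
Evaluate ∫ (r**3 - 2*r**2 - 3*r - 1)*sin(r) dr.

Use integration by parts with u = r**3 - 2*r**2 - 3*r - 1, dv = sin(r) dr, so v = -cos(r).
Apply parts 3 times (tabular method): alternate signs, differentiate u down to 0, integrate dv up.

-r**3*cos(r) + 3*r**2*sin(r) + 2*r**2*cos(r) - 4*r*sin(r) + 9*r*cos(r) - 9*sin(r) - 3*cos(r) + C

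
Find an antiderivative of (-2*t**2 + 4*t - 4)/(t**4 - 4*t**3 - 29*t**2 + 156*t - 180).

Factor the denominator: (t - 5)*(t - 3)*(t - 2)*(t + 6).
Partial-fraction decomposition: 25/(198*(t + 6)) - 1/(6*(t - 2)) + 5/(9*(t - 3)) - 17/(33*(t - 5)).
Integrate each term: A/(t−a) contributes A·log|t−a|.

-17*log(t - 5)/33 + 5*log(t - 3)/9 - log(t - 2)/6 + 25*log(t + 6)/198 + C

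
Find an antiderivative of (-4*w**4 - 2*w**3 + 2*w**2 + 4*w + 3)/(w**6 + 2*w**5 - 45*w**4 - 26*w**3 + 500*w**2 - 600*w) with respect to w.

-log(w)/200 - 2677*log(w - 5)/4950 + 19067*log(w - 2)/56448 - 2217*log(w + 5)/2450 + 1567*log(w + 6)/1408 - 61/(336*w - 672) + C

Factor the denominator: w*(w - 5)*(w - 2)**2*(w + 5)*(w + 6).
Partial-fraction decomposition: 1567/(1408*(w + 6)) - 2217/(2450*(w + 5)) + 19067/(56448*(w - 2)) + 61/(336*(w - 2)**2) - 2677/(4950*(w - 5)) - 1/(200*w).
Integrate each term; A/(w−a) gives A·log|w−a|; A/(w−a)² gives −A/(w−a).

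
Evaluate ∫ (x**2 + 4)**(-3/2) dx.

x/(4*sqrt(x**2 + 4)) + C

Substitute x = 2·tan(θ), so dx = 2·sec(θ)^2 dθ and the radical becomes sqrt(x**2 + 4) = 2·sec(θ) by the Pythagorean identity.
Integrate the resulting trig expression in θ, then back-substitute tan(θ) = x/2, sec(θ) = sqrt(x**2 + 4)/2 (absorbing any constant into C).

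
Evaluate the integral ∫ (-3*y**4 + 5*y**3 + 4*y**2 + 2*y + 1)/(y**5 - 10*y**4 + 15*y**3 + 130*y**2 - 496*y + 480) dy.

Factor the denominator: (y - 5)*(y - 4)*(y - 3)*(y - 2)*(y + 4).
Partial-fraction decomposition: -1031/(3024*(y + 4)) - 13/(36*(y - 2)) - 65/(14*(y - 3)) + 375/(16*(y - 4)) - 1139/(54*(y - 5)).
Integrate each term: A/(y−a) contributes A·log|y−a|.

-1139*log(y - 5)/54 + 375*log(y - 4)/16 - 65*log(y - 3)/14 - 13*log(y - 2)/36 - 1031*log(y + 4)/3024 + C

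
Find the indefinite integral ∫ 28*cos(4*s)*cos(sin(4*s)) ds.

7*sin(sin(4*s)) + C

Let u = sin(4*s), so du = (4*cos(4*s)) ds.
Rewriting, the integral becomes 7·∫ cos(u) du = 7·sin(u).
Substituting back, u = sin(4*s).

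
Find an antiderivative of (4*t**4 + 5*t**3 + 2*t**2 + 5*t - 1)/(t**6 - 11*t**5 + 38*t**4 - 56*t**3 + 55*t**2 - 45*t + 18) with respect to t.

Factor the denominator: (t - 6)*(t - 3)*(t - 1)**2*(t**2 + 1).
Partial-fraction decomposition: (17*t - 9)/(740*(t**2 + 1)) + 71/(40*(t - 1)) + 3/(4*(t - 1)**2) - 491/(120*(t - 3)) + 1273/(555*(t - 6)).
Integrate each term; A/(t−a) gives A·log|t−a|; the (Bt+D)/(t²+p²) term gives a log and an atan.

1273*log(t - 6)/555 - 491*log(t - 3)/120 + 71*log(t - 1)/40 + 17*log(t**2 + 1)/1480 - 9*atan(t)/740 - 3/(4*t - 4) + C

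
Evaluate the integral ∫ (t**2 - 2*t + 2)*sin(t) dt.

Use integration by parts with u = t**2 - 2*t + 2, dv = sin(t) dt, so v = -cos(t).
Apply parts 2 times (tabular method): alternate signs, differentiate u down to 0, integrate dv up.

-t**2*cos(t) + 2*t*sin(t) + 2*t*cos(t) - 2*sin(t) + C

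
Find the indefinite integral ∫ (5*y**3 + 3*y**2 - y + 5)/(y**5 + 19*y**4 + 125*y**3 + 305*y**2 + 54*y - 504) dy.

3*log(y - 1)/280 + 25*log(y + 3)/12 - 263*log(y + 4)/30 + 961*log(y + 6)/42 - 389*log(y + 7)/24 + C

Factor the denominator: (y - 1)*(y + 3)*(y + 4)*(y + 6)*(y + 7).
Partial-fraction decomposition: -389/(24*(y + 7)) + 961/(42*(y + 6)) - 263/(30*(y + 4)) + 25/(12*(y + 3)) + 3/(280*(y - 1)).
Integrate each term: A/(y−a) contributes A·log|y−a|.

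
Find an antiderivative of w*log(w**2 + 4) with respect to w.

w**2*log(w**2 + 4)/2 - w**2/2 + 2*log(w**2 + 4) + C

Let u = w**2 + 4, so du = (2*w) dw.
The integral becomes (1/2)·∫ log(u) du; integrate by parts with u′=log(u), dv′=du.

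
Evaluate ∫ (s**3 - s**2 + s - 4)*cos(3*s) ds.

s**3*sin(3*s)/3 - s**2*sin(3*s)/3 + s**2*cos(3*s)/3 + s*sin(3*s)/9 - 2*s*cos(3*s)/9 - 34*sin(3*s)/27 + cos(3*s)/27 + C

Use integration by parts with u = s**3 - s**2 + s - 4, dv = cos(3*s) ds, so v = sin(3*s)/3.
Apply parts 3 times (tabular method): alternate signs, differentiate u down to 0, integrate dv up.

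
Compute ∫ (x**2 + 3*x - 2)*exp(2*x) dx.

Use integration by parts with u = x**2 + 3*x - 2, dv = exp(2*x) dx, so v = exp(2*x)/2.
Apply parts 2 times (tabular method): alternate signs, differentiate u down to 0, integrate dv up.

(x**2 + 2*x - 3)*exp(2*x)/2 + C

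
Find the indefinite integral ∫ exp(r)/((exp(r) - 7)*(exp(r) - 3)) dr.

log(exp(r) - 7)/4 - log(exp(r) - 3)/4 + C

Let u = e^r, du = e^r dr.
The integral becomes ∫ du/((u-7)(u-3)); decompose into partial fractions.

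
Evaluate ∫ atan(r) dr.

r*atan(r) - log(r**2 + 1)/2 + C

Use integration by parts with u = arctan(r), dv = dr.
Then du = 1/(r**2 + 1) dr.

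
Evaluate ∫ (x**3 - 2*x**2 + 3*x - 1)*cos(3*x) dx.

Use integration by parts with u = x**3 - 2*x**2 + 3*x - 1, dv = cos(3*x) dx, so v = sin(3*x)/3.
Apply parts 3 times (tabular method): alternate signs, differentiate u down to 0, integrate dv up.

x**3*sin(3*x)/3 - 2*x**2*sin(3*x)/3 + x**2*cos(3*x)/3 + 7*x*sin(3*x)/9 - 4*x*cos(3*x)/9 - 5*sin(3*x)/27 + 7*cos(3*x)/27 + C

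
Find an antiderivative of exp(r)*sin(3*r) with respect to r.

Let I denote the integral. Integrate by parts with u = sin(3*r), dv = exp(r) dr, so v = exp(r): I = exp(r)*sin(3*r) − 3·∫ exp(r)*cos(3*r) dr.
Apply parts again with u = cos(3*r), dv = exp(r) dr: ∫ exp(r)*cos(3*r) dr = exp(r)*cos(3*r) + 3·I. Substituting back brings back I: I = exp(r)*sin(3*r) - 3*exp(r)*cos(3*r) − 9·I.
Solving for I: (1 + 9)·I equals the remaining terms, so I = (1/10)·(exp(r)*sin(3*r) - 3*exp(r)*cos(3*r)).

exp(r)*sin(3*r)/10 - 3*exp(r)*cos(3*r)/10 + C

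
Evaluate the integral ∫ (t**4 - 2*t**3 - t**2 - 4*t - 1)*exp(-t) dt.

(-t**4 - 2*t**3 - 5*t**2 - 6*t - 5)*exp(-t) + C

Use integration by parts with u = t**4 - 2*t**3 - t**2 - 4*t - 1, dv = exp(-t) dt, so v = -exp(-t).
Apply parts 4 times (tabular method): alternate signs, differentiate u down to 0, integrate dv up.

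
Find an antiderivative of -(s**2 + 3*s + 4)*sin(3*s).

Use integration by parts with u = s**2 + 3*s + 4, dv = -sin(3*s) ds, so v = cos(3*s)/3.
Apply parts 2 times (tabular method): alternate signs, differentiate u down to 0, integrate dv up.

s**2*cos(3*s)/3 - 2*s*sin(3*s)/9 + s*cos(3*s) - sin(3*s)/3 + 34*cos(3*s)/27 + C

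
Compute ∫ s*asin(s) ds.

s**2*asin(s)/2 + s*sqrt(-s**2 + 1)/4 - asin(s)/4 + C

Use integration by parts with u = arcsin(s), dv = s ds.
Then du = 1/sqrt(-s**2 + 1) ds.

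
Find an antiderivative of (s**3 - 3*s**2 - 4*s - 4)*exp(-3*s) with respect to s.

(-9*s**3 + 18*s**2 + 48*s + 52)*exp(-3*s)/27 + C

Use integration by parts with u = s**3 - 3*s**2 - 4*s - 4, dv = exp(-3*s) ds, so v = -exp(-3*s)/3.
Apply parts 3 times (tabular method): alternate signs, differentiate u down to 0, integrate dv up.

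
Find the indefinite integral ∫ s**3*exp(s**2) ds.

Let u = s², du = 2s ds; rewrite as (1/2)∫ u^1·exp(1u) du.
Now integrate by parts 1 time.

(s**2 - 1)*exp(s**2)/2 + C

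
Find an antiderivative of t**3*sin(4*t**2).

-t**2*cos(4*t**2)/8 + sin(4*t**2)/32 + C

Let u = t², du = 2t dt; rewrite as (1/2)∫ u^1·sin(4u) du.
Now integrate by parts 1 time.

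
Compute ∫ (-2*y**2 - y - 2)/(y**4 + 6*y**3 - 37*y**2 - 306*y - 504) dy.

-107*log(y - 7)/1430 + 17*log(y + 3)/30 - 15*log(y + 4)/11 + 34*log(y + 6)/39 + C

Factor the denominator: (y - 7)*(y + 3)*(y + 4)*(y + 6).
Partial-fraction decomposition: 34/(39*(y + 6)) - 15/(11*(y + 4)) + 17/(30*(y + 3)) - 107/(1430*(y - 7)).
Integrate each term: A/(y−a) contributes A·log|y−a|.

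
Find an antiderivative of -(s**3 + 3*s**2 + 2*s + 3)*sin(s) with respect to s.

Use integration by parts with u = s**3 + 3*s**2 + 2*s + 3, dv = -sin(s) ds, so v = cos(s).
Apply parts 3 times (tabular method): alternate signs, differentiate u down to 0, integrate dv up.

s**3*cos(s) - 3*s**2*sin(s) + 3*s**2*cos(s) - 6*s*sin(s) - 4*s*cos(s) + 4*sin(s) - 3*cos(s) + C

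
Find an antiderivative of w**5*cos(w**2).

w**4*sin(w**2)/2 + w**2*cos(w**2) - sin(w**2) + C

Let u = w², du = 2w dw; rewrite as (1/2)∫ u^2·cos(1u) du.
Now integrate by parts 2 times.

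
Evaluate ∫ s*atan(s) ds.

s**2*atan(s)/2 - s/2 + atan(s)/2 + C

Use integration by parts with u = arctan(s), dv = s ds.
Then du = 1/(s**2 + 1) ds.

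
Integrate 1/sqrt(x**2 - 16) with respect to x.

log(x + sqrt(x**2 - 16)) + C

Substitute x = 4·sec(θ), so dx = 4·sec(θ)*tan(θ) dθ and the radical becomes sqrt(x**2 - 16) = 4·tan(θ) by the Pythagorean identity.
Integrate the resulting trig expression in θ, then back-substitute sec(θ) = x/4, tan(θ) = sqrt(x**2 - 16)/4 (absorbing any constant into C).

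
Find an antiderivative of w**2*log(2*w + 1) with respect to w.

Use integration by parts with u = log(2*w + 1), dv = w**2 dw.
Then du = 2/(2*w + 1) dw and v = w**3/3.

w**3*log(2*w + 1)/3 - w**3/9 + w**2/12 - w/12 + log(2*w + 1)/24 + C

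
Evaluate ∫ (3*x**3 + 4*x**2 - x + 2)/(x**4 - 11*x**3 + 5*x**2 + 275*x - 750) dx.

Factor the denominator: (x - 6)*(x - 5)**2*(x + 5).
Partial-fraction decomposition: 67/(275*(x + 5)) - 1722/(25*(x - 5)) - 236/(5*(x - 5)**2) + 788/(11*(x - 6)).
Integrate each term; A/(x−a) gives A·log|x−a|; A/(x−a)² gives −A/(x−a).

788*log(x - 6)/11 - 1722*log(x - 5)/25 + 67*log(x + 5)/275 + 236/(5*x - 25) + C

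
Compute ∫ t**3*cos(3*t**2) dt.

Let u = t², du = 2t dt; rewrite as (1/2)∫ u^1·cos(3u) du.
Now integrate by parts 1 time.

t**2*sin(3*t**2)/6 + cos(3*t**2)/18 + C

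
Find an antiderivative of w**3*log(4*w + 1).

Use integration by parts with u = log(4*w + 1), dv = w**3 dw.
Then du = 4/(4*w + 1) dw and v = w**4/4.

w**4*log(4*w + 1)/4 - w**4/16 + w**3/48 - w**2/128 + w/256 - log(4*w + 1)/1024 + C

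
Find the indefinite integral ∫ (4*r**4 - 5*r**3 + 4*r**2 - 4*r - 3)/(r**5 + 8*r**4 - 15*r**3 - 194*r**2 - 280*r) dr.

3*log(r)/280 + 488*log(r - 5)/945 + 25*log(r + 2)/28 - 1421*log(r + 4)/216 + 577*log(r + 7)/63 + C

Factor the denominator: r*(r - 5)*(r + 2)*(r + 4)*(r + 7).
Partial-fraction decomposition: 577/(63*(r + 7)) - 1421/(216*(r + 4)) + 25/(28*(r + 2)) + 488/(945*(r - 5)) + 3/(280*r).
Integrate each term: A/(r−a) contributes A·log|r−a|.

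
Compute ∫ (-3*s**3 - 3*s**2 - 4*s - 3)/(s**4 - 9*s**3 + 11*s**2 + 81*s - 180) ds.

Factor the denominator: (s - 5)*(s - 4)*(s - 3)*(s + 3).
Partial-fraction decomposition: -3/(16*(s + 3)) - 41/(4*(s - 3)) + 37/(s - 4) - 473/(16*(s - 5)).
Integrate each term: A/(s−a) contributes A·log|s−a|.

-473*log(s - 5)/16 + 37*log(s - 4) - 41*log(s - 3)/4 - 3*log(s + 3)/16 + C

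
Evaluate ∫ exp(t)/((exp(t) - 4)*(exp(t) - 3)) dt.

Let u = e^t, du = e^t dt.
The integral becomes ∫ du/((u-4)(u-3)); decompose into partial fractions.

log(exp(t) - 4) - log(exp(t) - 3) + C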